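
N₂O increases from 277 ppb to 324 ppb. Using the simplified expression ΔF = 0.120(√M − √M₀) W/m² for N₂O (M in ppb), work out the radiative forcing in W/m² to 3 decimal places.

N₂O: 0.120 × (√324 − √277) = 0.120 × (18.0000 − 16.6433) = 0.120 × 1.3567 = 0.1628 W/m².

ΔF = 0.163 W/m²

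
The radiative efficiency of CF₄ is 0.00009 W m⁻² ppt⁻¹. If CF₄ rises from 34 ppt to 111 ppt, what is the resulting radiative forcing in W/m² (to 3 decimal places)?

ΔF = 0.007 W/m²

CF₄: ΔF = 0.00009 × (111 − 34) = 0.00009 × 77 = 0.0069 W/m².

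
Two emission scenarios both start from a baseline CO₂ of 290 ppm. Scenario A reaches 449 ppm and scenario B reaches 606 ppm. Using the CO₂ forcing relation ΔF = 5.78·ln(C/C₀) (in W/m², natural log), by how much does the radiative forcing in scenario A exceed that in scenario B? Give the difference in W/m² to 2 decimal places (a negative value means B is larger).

ΔF_A = 5.78 ln(449/290) = 5.78 × 0.43714 = 2.5267 W/m².
ΔF_B = 5.78 ln(606/290) = 5.78 × 0.73700 = 4.2599 W/m².
Difference: 2.5267 − 4.2599 = -1.7332 W/m².

ΔF_A − ΔF_B = -1.73 W/m²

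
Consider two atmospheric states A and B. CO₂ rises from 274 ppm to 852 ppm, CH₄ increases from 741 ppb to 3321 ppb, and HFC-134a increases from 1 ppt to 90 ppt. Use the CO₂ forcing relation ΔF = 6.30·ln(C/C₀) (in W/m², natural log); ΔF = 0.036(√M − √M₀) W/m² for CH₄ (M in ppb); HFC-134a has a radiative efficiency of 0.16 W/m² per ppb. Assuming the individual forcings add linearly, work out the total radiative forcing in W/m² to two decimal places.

CO₂: 6.30 × ln(852/274) = 6.30 × ln(3.10949) = 6.30 × 1.13446 = 7.1471 W/m².
CH₄: 0.036 × (√3321 − √741) = 0.036 × (57.6281 − 27.2213) = 0.036 × 30.4068 = 1.0946 W/m².
HFC-134a: Δ = 90 − 1 = 89 ppt = 0.089 ppb; ΔF = 0.16 × 0.089 = 0.0142 W/m².
Total ΔF = 7.1471 + 1.0946 + 0.0142 = 8.2559 W/m².

ΔF = 8.26 W/m²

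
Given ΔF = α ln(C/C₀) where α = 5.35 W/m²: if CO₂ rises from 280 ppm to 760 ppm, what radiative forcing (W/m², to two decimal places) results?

CO₂: 5.35 × ln(760/280) = 5.35 × ln(2.71429) = 5.35 × 0.99853 = 5.3421 W/m².

ΔF = 5.34 W/m²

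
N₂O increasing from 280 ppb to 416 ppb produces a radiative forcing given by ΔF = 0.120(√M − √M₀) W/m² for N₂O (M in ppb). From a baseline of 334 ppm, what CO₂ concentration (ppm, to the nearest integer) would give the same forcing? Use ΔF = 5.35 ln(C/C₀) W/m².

C ≈ 363 ppm

N₂O forcing: 0.120 × (√416 − √280) = 0.120 × (20.3961 − 16.7332) = 0.120 × 3.6629 = 0.43955 W/m².
Set 5.35 ln(C/334) = 0.43955: ln(C/334) = 0.43955/5.35 = 0.08216, so C = 334 × e^0.08216 = 334 × 1.08563 = 362.60 ppm.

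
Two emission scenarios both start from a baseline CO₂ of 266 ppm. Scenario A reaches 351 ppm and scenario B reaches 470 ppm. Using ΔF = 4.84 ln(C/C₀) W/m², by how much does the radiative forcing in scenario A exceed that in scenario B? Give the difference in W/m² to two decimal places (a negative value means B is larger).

ΔF_A = 4.84 ln(351/266) = 4.84 × 0.27729 = 1.3421 W/m².
ΔF_B = 4.84 ln(470/266) = 4.84 × 0.56924 = 2.7551 W/m².
Difference: 1.3421 − 2.7551 = -1.4130 W/m².
(Equivalently, ΔF_A − ΔF_B = 4.84 ln(351/470) = 4.84 × -0.29195 = -1.4130 W/m².)

ΔF_A − ΔF_B = -1.41 W/m²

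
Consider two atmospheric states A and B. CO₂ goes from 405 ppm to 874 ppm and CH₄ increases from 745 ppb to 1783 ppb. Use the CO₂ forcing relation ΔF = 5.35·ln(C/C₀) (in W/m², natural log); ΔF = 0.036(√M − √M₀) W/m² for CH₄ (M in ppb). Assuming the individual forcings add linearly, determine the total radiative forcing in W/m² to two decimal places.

CO₂: 5.35 × ln(874/405) = 5.35 × ln(2.15802) = 5.35 × 0.76919 = 4.1152 W/m².
CH₄: 0.036 × (√1783 − √745) = 0.036 × (42.2256 − 27.2947) = 0.036 × 14.9309 = 0.5375 W/m².
Total ΔF = 4.1152 + 0.5375 = 4.6527 W/m².

ΔF = 4.65 W/m²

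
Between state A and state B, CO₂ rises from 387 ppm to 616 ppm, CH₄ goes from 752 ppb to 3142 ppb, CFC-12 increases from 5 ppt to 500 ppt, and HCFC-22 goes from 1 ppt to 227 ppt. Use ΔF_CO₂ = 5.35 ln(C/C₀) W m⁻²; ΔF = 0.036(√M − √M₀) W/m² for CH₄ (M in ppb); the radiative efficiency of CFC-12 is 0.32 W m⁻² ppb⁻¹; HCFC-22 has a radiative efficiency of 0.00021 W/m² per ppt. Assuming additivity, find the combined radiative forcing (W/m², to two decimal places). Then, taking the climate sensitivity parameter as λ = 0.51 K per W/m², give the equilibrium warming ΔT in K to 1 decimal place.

CO₂: 5.35 × ln(616/387) = 5.35 × ln(1.59173) = 5.35 × 0.46482 = 2.4868 W/m².
CH₄: 0.036 × (√3142 − √752) = 0.036 × (56.0535 − 27.4226) = 0.036 × 28.6309 = 1.0307 W/m².
CFC-12: Δ = 500 − 5 = 495 ppt = 0.495 ppb; ΔF = 0.32 × 0.495 = 0.1584 W/m².
HCFC-22: ΔF = 0.00021 × (227 − 1) = 0.00021 × 226 = 0.0475 W/m².
Total ΔF = 2.4868 + 1.0307 + 0.1584 + 0.0475 = 3.7234 W/m².
ΔT = λ ΔF = 0.51 × 3.72 = 1.8972 K.

ΔF = 3.72 W/m²; ΔT = 1.9 K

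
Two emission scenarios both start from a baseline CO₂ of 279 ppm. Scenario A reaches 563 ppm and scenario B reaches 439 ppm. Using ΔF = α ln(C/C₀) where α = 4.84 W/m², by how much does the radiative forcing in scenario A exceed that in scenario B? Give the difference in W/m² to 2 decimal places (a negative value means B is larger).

ΔF_A = 4.84 ln(563/279) = 4.84 × 0.70207 = 3.3980 W/m².
ΔF_B = 4.84 ln(439/279) = 4.84 × 0.45329 = 2.1939 W/m².
Difference: 3.3980 − 2.1939 = 1.2041 W/m².
(Equivalently, ΔF_A − ΔF_B = 4.84 ln(563/439) = 4.84 × 0.24878 = 1.2041 W/m².)

ΔF_A − ΔF_B = 1.20 W/m²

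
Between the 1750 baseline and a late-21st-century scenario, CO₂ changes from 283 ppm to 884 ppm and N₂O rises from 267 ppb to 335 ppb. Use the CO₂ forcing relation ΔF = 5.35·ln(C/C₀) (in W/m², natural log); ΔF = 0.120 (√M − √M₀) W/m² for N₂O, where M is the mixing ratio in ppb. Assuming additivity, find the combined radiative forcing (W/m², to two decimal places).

ΔF = 6.33 W/m²

CO₂: 5.35 × ln(884/283) = 5.35 × ln(3.12367) = 5.35 × 1.13901 = 6.0937 W/m².
N₂O: 0.120 × (√335 − √267) = 0.120 × (18.3030 − 16.3401) = 0.120 × 1.9629 = 0.2355 W/m².
Total ΔF = 6.0937 + 0.2355 = 6.3292 W/m².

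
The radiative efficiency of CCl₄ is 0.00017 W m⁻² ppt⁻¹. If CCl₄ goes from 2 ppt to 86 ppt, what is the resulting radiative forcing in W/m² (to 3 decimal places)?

CCl₄: ΔF = 0.00017 × (86 − 2) = 0.00017 × 84 = 0.0143 W/m².

ΔF = 0.014 W/m²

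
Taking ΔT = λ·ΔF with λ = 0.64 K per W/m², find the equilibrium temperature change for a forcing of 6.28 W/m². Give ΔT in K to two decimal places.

ΔT = λ ΔF = 0.64 × 6.28 = 4.0192 K.

ΔT = 4.02 K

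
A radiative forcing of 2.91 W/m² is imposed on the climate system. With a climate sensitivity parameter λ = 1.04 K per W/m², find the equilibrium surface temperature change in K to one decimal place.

ΔT = 3.0 K

ΔT = λ ΔF = 1.04 × 2.91 = 3.0264 K.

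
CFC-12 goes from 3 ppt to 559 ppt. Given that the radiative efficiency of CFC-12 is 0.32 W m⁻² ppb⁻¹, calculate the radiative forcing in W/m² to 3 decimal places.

CFC-12: Δ = 559 − 3 = 556 ppt = 0.556 ppb; ΔF = 0.32 × 0.556 = 0.1779 W/m².

ΔF = 0.178 W/m²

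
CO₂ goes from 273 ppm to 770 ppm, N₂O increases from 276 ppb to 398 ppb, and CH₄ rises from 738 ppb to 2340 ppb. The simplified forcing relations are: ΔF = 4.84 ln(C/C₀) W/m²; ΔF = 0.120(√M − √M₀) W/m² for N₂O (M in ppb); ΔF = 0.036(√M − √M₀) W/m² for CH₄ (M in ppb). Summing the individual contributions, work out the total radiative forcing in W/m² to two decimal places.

CO₂: 4.84 × ln(770/273) = 4.84 × ln(2.82051) = 4.84 × 1.03692 = 5.0187 W/m².
N₂O: 0.120 × (√398 − √276) = 0.120 × (19.9499 − 16.6132) = 0.120 × 3.3367 = 0.4004 W/m².
CH₄: 0.036 × (√2340 − √738) = 0.036 × (48.3735 − 27.1662) = 0.036 × 21.2073 = 0.7635 W/m².
Total ΔF = 5.0187 + 0.4004 + 0.7635 = 6.1826 W/m².

ΔF = 6.18 W/m²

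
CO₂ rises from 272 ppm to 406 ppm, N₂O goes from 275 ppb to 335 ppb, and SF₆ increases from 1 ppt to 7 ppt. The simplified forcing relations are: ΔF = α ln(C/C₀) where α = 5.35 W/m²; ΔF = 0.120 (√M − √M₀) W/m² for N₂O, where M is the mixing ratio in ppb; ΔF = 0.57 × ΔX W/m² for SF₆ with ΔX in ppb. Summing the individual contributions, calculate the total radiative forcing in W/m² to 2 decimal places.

ΔF = 2.35 W/m²

CO₂: 5.35 × ln(406/272) = 5.35 × ln(1.49265) = 5.35 × 0.40055 = 2.1429 W/m².
N₂O: 0.120 × (√335 − √275) = 0.120 × (18.3030 − 16.5831) = 0.120 × 1.7199 = 0.2064 W/m².
SF₆: Δ = 7 − 1 = 6 ppt = 0.006 ppb; ΔF = 0.57 × 0.006 = 0.0034 W/m².
Total ΔF = 2.1429 + 0.2064 + 0.0034 = 2.3527 W/m².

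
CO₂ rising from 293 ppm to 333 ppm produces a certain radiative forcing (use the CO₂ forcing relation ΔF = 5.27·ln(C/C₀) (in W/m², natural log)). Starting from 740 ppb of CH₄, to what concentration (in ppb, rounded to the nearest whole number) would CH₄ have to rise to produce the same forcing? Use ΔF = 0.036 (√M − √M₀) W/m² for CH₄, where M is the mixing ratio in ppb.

CO₂ forcing: 5.27 × ln(333/293) = 5.27 × 0.127970 = 0.67440 W/m².
Set 0.036(√M − √740) = 0.67440: √M = 0.67440/0.036 + √740 = 18.7333 + 27.2029 = 45.9362.
M = (45.9362)² = 2110.13 ppb.

M ≈ 2110 ppb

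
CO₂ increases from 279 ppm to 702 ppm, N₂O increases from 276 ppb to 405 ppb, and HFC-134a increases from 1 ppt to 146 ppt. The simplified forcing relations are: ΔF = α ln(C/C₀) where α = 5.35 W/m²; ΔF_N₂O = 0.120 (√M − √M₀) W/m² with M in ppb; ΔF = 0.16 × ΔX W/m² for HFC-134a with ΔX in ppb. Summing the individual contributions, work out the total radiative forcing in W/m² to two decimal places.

ΔF = 5.38 W/m²

CO₂: 5.35 × ln(702/279) = 5.35 × ln(2.51613) = 5.35 × 0.92272 = 4.9366 W/m².
N₂O: 0.120 × (√405 − √276) = 0.120 × (20.1246 − 16.6132) = 0.120 × 3.5114 = 0.4214 W/m².
HFC-134a: Δ = 146 − 1 = 145 ppt = 0.145 ppb; ΔF = 0.16 × 0.145 = 0.0232 W/m².
Total ΔF = 4.9366 + 0.4214 + 0.0232 = 5.3812 W/m².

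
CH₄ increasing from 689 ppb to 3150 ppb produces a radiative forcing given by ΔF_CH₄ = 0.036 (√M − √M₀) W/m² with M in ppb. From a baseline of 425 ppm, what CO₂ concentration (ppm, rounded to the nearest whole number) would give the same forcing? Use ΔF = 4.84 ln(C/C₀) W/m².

CH₄ forcing: 0.036 × (√3150 − √689) = 0.036 × (56.1249 − 26.2488) = 0.036 × 29.8761 = 1.07554 W/m².
Set 4.84 ln(C/425) = 1.07554: ln(C/425) = 1.07554/4.84 = 0.22222, so C = 425 × e^0.22222 = 425 × 1.24885 = 530.76 ppm.

C ≈ 531 ppm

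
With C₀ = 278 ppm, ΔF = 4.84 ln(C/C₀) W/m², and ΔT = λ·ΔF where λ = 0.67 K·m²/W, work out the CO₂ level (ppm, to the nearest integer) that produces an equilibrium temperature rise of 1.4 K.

C ≈ 428 ppm

Required forcing: ΔF = ΔT/λ = 1.4/0.67 = 2.0896 W/m².
Then ln(C/278) = ΔF/4.84 = 2.0896/4.84 = 0.43174.
So C = 278 × e^0.43174 = 278 × 1.53993 = 428.10 ppm.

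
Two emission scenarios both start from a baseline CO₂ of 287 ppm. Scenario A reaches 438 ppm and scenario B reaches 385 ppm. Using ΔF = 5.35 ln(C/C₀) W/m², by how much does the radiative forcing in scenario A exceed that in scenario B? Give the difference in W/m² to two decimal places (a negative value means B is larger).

ΔF_A = 5.35 ln(438/287) = 5.35 × 0.42274 = 2.2617 W/m².
ΔF_B = 5.35 ln(385/287) = 5.35 × 0.29376 = 1.5716 W/m².
Difference: 2.2617 − 1.5716 = 0.6901 W/m².

ΔF_A − ΔF_B = 0.69 W/m²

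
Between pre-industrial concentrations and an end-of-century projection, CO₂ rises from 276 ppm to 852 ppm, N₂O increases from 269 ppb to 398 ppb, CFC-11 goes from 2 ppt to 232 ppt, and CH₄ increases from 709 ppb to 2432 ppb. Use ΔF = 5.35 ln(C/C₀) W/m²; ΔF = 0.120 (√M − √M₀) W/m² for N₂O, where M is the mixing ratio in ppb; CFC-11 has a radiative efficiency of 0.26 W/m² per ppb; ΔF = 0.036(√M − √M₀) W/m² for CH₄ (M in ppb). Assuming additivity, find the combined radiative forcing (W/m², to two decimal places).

CO₂: 5.35 × ln(852/276) = 5.35 × ln(3.08696) = 5.35 × 1.12719 = 6.0305 W/m².
N₂O: 0.120 × (√398 − √269) = 0.120 × (19.9499 − 16.4012) = 0.120 × 3.5487 = 0.4258 W/m².
CFC-11: Δ = 232 − 2 = 230 ppt = 0.230 ppb; ΔF = 0.26 × 0.230 = 0.0598 W/m².
CH₄: 0.036 × (√2432 − √709) = 0.036 × (49.3153 − 26.6271) = 0.036 × 22.6882 = 0.8168 W/m².
Total ΔF = 6.0305 + 0.4258 + 0.0598 + 0.8168 = 7.3329 W/m².

ΔF = 7.33 W/m²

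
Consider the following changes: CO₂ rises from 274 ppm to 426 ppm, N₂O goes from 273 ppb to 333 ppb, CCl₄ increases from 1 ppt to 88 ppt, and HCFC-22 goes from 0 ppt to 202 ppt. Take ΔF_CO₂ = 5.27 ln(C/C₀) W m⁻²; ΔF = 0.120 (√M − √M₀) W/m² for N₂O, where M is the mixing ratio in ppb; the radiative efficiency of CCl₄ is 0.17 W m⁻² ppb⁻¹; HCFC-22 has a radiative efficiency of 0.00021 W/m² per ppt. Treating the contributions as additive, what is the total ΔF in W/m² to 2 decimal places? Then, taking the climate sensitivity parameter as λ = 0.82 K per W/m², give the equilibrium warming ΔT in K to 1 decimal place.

CO₂: 5.27 × ln(426/274) = 5.27 × ln(1.55474) = 5.27 × 0.44131 = 2.3257 W/m².
N₂O: 0.120 × (√333 − √273) = 0.120 × (18.2483 − 16.5227) = 0.120 × 1.7256 = 0.2071 W/m².
CCl₄: Δ = 88 − 1 = 87 ppt = 0.087 ppb; ΔF = 0.17 × 0.087 = 0.0148 W/m².
HCFC-22: ΔF = 0.00021 × (202 − 0) = 0.00021 × 202 = 0.0424 W/m².
Total ΔF = 2.3257 + 0.2071 + 0.0148 + 0.0424 = 2.5900 W/m².
ΔT = λ ΔF = 0.82 × 2.59 = 2.1238 K.

ΔF = 2.59 W/m²; ΔT = 2.1 K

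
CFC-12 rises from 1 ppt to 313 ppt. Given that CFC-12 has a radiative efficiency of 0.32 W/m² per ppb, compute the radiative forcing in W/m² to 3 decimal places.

CFC-12: Δ = 313 − 1 = 312 ppt = 0.312 ppb; ΔF = 0.32 × 0.312 = 0.0998 W/m².

ΔF = 0.100 W/m²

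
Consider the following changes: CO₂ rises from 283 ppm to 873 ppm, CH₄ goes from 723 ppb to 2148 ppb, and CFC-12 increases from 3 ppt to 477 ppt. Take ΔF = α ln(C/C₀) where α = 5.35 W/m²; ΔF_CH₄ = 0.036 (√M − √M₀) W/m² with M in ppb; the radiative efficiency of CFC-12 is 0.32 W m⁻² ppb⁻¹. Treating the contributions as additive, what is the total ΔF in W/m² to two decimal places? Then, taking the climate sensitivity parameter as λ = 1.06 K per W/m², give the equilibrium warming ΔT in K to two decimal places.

ΔF = 6.88 W/m²; ΔT = 7.29 K

CO₂: 5.35 × ln(873/283) = 5.35 × ln(3.08481) = 5.35 × 1.12649 = 6.0267 W/m².
CH₄: 0.036 × (√2148 − √723) = 0.036 × (46.3465 − 26.8887) = 0.036 × 19.4578 = 0.7005 W/m².
CFC-12: Δ = 477 − 3 = 474 ppt = 0.474 ppb; ΔF = 0.32 × 0.474 = 0.1517 W/m².
Total ΔF = 6.0267 + 0.7005 + 0.1517 = 6.8789 W/m².
ΔT = λ ΔF = 1.06 × 6.88 = 7.2928 K.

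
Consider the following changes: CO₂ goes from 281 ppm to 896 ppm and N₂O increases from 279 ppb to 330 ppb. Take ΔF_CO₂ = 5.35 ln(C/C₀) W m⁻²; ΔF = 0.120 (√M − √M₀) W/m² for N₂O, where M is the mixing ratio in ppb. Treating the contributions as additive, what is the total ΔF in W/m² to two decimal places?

CO₂: 5.35 × ln(896/281) = 5.35 × ln(3.18861) = 5.35 × 1.15959 = 6.2038 W/m².
N₂O: 0.120 × (√330 − √279) = 0.120 × (18.1659 − 16.7033) = 0.120 × 1.4626 = 0.1755 W/m².
Total ΔF = 6.2038 + 0.1755 = 6.3793 W/m².

ΔF = 6.38 W/m²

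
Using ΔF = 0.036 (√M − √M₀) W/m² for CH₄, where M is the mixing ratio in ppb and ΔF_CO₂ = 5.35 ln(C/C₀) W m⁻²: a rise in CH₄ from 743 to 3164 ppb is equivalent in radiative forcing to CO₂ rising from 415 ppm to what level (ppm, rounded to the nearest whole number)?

CH₄ forcing: 0.036 × (√3164 − √743) = 0.036 × (56.2494 − 27.2580) = 0.036 × 28.9914 = 1.04369 W/m².
Set 5.35 ln(C/415) = 1.04369: ln(C/415) = 1.04369/5.35 = 0.19508, so C = 415 × e^0.19508 = 415 × 1.21541 = 504.40 ppm.

C ≈ 504 ppm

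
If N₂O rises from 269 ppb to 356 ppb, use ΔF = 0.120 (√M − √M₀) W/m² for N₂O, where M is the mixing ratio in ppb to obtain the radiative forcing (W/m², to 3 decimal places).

ΔF = 0.296 W/m²

N₂O: 0.120 × (√356 − √269) = 0.120 × (18.8680 − 16.4012) = 0.120 × 2.4668 = 0.2960 W/m².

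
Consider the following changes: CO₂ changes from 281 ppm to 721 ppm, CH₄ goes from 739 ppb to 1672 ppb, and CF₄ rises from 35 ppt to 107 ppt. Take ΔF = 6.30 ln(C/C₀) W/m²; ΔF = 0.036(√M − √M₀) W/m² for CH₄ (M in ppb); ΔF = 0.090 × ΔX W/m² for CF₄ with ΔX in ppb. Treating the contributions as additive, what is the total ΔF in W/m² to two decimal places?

CO₂: 6.30 × ln(721/281) = 6.30 × ln(2.56584) = 6.30 × 0.94229 = 5.9364 W/m².
CH₄: 0.036 × (√1672 − √739) = 0.036 × (40.8901 − 27.1846) = 0.036 × 13.7055 = 0.4934 W/m².
CF₄: Δ = 107 − 35 = 72 ppt = 0.072 ppb; ΔF = 0.090 × 0.072 = 0.0065 W/m².
Total ΔF = 5.9364 + 0.4934 + 0.0065 = 6.4363 W/m².

ΔF = 6.44 W/m²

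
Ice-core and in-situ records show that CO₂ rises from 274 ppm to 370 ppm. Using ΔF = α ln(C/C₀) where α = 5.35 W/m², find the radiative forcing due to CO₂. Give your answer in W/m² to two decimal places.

CO₂: 5.35 × ln(370/274) = 5.35 × ln(1.35036) = 5.35 × 0.30037 = 1.6070 W/m².

ΔF = 1.61 W/m²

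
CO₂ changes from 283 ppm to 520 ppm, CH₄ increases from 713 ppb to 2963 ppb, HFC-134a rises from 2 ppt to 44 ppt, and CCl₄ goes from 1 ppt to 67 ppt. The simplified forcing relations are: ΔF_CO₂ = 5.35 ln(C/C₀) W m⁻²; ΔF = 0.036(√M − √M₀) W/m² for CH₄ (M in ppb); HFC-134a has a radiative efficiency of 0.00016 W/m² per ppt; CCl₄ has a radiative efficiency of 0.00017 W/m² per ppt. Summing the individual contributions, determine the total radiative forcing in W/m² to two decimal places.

CO₂: 5.35 × ln(520/283) = 5.35 × ln(1.83746) = 5.35 × 0.60838 = 3.2548 W/m².
CH₄: 0.036 × (√2963 − √713) = 0.036 × (54.4334 − 26.7021) = 0.036 × 27.7313 = 0.9983 W/m².
HFC-134a: ΔF = 0.00016 × (44 − 2) = 0.00016 × 42 = 0.0067 W/m².
CCl₄: ΔF = 0.00017 × (67 − 1) = 0.00017 × 66 = 0.0112 W/m².
Total ΔF = 3.2548 + 0.9983 + 0.0067 + 0.0112 = 4.2710 W/m².

ΔF = 4.27 W/m²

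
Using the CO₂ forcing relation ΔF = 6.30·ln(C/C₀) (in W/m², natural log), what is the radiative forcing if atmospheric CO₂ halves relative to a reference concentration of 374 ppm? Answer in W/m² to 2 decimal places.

ΔF = -4.37 W/m²

Because the forcing depends only on the ratio C/C₀, the initial concentration does not enter.
ΔF = 6.30 × ln(0.5) = 6.30 × -0.69315 = -4.3668 W/m².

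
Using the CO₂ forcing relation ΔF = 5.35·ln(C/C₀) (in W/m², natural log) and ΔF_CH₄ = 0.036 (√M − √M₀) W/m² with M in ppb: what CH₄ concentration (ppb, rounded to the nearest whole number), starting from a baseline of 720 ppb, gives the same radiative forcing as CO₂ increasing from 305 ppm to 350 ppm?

CO₂ forcing: 5.35 × ln(350/305) = 5.35 × 0.137621 = 0.73627 W/m².
Set 0.036(√M − √720) = 0.73627: √M = 0.73627/0.036 + √720 = 20.4519 + 26.8328 = 47.2847.
M = (47.2847)² = 2235.84 ppb.

M ≈ 2236 ppb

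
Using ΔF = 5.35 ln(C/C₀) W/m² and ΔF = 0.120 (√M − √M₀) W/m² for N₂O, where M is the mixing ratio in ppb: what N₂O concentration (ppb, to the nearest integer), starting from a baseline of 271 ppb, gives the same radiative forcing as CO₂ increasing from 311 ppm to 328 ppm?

M ≈ 355 ppb

CO₂ forcing: 5.35 × ln(328/311) = 5.35 × 0.053221 = 0.28473 W/m².
Set 0.120(√M − √271) = 0.28473: √M = 0.28473/0.120 + √271 = 2.3728 + 16.4621 = 18.8349.
M = (18.8349)² = 354.75 ppb.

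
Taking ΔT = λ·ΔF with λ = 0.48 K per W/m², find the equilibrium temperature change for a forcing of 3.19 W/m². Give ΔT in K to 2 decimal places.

ΔT = 1.53 K

ΔT = λ ΔF = 0.48 × 3.19 = 1.5312 K.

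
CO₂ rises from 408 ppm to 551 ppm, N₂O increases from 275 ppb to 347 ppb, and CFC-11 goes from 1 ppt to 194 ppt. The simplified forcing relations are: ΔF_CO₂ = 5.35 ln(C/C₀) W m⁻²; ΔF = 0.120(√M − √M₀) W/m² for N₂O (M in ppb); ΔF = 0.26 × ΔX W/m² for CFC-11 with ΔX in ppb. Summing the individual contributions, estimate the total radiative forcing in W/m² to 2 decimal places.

CO₂: 5.35 × ln(551/408) = 5.35 × ln(1.35049) = 5.35 × 0.30047 = 1.6075 W/m².
N₂O: 0.120 × (√347 − √275) = 0.120 × (18.6279 − 16.5831) = 0.120 × 2.0448 = 0.2454 W/m².
CFC-11: Δ = 194 − 1 = 193 ppt = 0.193 ppb; ΔF = 0.26 × 0.193 = 0.0502 W/m².
Total ΔF = 1.6075 + 0.2454 + 0.0502 = 1.9031 W/m².

ΔF = 1.90 W/m²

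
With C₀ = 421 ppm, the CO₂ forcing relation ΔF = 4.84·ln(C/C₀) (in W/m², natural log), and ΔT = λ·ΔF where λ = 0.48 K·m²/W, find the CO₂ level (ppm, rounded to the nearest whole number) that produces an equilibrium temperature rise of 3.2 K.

Required forcing: ΔF = ΔT/λ = 3.2/0.48 = 6.6667 W/m².
Then ln(C/421) = ΔF/4.84 = 6.6667/4.84 = 1.37742.
So C = 421 × e^1.37742 = 421 × 3.96466 = 1669.12 ppm.

C ≈ 1669 ppm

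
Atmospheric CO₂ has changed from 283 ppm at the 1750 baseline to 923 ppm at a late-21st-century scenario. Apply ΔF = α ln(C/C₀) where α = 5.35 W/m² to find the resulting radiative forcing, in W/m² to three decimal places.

ΔF = 6.325 W/m²

CO₂: 5.35 × ln(923/283) = 5.35 × ln(3.26148) = 5.35 × 1.18218 = 6.3247 W/m².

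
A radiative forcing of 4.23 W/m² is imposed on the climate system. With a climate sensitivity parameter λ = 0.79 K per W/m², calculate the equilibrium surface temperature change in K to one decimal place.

ΔT = 3.3 K

ΔT = λ ΔF = 0.79 × 4.23 = 3.3417 K.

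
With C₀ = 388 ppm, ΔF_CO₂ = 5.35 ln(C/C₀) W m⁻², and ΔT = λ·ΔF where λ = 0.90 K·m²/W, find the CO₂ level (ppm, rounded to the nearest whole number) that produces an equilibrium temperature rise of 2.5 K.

C ≈ 652 ppm

Required forcing: ΔF = ΔT/λ = 2.5/0.90 = 2.7778 W/m².
Then ln(C/388) = ΔF/5.35 = 2.7778/5.35 = 0.51921.
So C = 388 × e^0.51921 = 388 × 1.68070 = 652.11 ppm.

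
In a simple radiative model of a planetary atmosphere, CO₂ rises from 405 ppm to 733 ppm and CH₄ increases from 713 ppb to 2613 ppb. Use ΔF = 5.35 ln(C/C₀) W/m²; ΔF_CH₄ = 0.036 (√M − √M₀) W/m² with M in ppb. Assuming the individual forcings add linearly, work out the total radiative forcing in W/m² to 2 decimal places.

ΔF = 4.05 W/m²

CO₂: 5.35 × ln(733/405) = 5.35 × ln(1.80988) = 5.35 × 0.59326 = 3.1739 W/m².
CH₄: 0.036 × (√2613 − √713) = 0.036 × (51.1175 − 26.7021) = 0.036 × 24.4154 = 0.8790 W/m².
Total ΔF = 3.1739 + 0.8790 = 4.0529 W/m².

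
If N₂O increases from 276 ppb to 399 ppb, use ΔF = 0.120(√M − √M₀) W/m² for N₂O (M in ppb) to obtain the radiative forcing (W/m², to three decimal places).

ΔF = 0.403 W/m²

N₂O: 0.120 × (√399 − √276) = 0.120 × (19.9750 − 16.6132) = 0.120 × 3.3618 = 0.4034 W/m².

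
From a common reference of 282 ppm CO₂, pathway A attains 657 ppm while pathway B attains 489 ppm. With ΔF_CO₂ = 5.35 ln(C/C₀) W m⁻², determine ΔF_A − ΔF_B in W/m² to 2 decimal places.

ΔF_A = 5.35 ln(657/282) = 5.35 × 0.84578 = 4.5249 W/m².
ΔF_B = 5.35 ln(489/282) = 5.35 × 0.55046 = 2.9450 W/m².
Difference: 4.5249 − 2.9450 = 1.5799 W/m².

ΔF_A − ΔF_B = 1.58 W/m²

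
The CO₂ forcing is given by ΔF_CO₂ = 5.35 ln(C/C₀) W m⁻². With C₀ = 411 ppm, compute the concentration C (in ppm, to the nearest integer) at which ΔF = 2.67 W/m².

C ≈ 677 ppm

Set 5.35 ln(C/411) = 2.67, so ln(C/411) = 2.67/5.35 = 0.49907.
Then C/411 = e^0.49907 = 1.64719, giving C = 411 × 1.64719 = 677.00 ppm.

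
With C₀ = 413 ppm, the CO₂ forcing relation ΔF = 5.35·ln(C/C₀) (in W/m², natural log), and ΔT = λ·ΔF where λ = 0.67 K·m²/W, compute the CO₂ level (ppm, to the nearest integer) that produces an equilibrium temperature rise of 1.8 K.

C ≈ 682 ppm

Required forcing: ΔF = ΔT/λ = 1.8/0.67 = 2.6866 W/m².
Then ln(C/413) = ΔF/5.35 = 2.6866/5.35 = 0.50217.
So C = 413 × e^0.50217 = 413 × 1.65230 = 682.40 ppm.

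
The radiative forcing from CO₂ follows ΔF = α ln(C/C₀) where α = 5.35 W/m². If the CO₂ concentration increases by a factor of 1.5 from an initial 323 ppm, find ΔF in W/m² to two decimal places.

Because the forcing depends only on the ratio C/C₀, the initial concentration does not enter.
ΔF = 5.35 × ln(1.5) = 5.35 × 0.40547 = 2.1693 W/m².

ΔF = 2.17 W/m²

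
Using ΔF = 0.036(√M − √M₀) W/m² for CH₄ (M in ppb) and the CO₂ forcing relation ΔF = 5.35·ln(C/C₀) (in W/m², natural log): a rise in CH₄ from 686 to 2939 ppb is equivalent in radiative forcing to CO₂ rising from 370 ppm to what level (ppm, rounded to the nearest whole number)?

C ≈ 447 ppm

CH₄ forcing: 0.036 × (√2939 − √686) = 0.036 × (54.2125 − 26.1916) = 0.036 × 28.0209 = 1.00875 W/m².
Set 5.35 ln(C/370) = 1.00875: ln(C/370) = 1.00875/5.35 = 0.18855, so C = 370 × e^0.18855 = 370 × 1.20750 = 446.78 ppm.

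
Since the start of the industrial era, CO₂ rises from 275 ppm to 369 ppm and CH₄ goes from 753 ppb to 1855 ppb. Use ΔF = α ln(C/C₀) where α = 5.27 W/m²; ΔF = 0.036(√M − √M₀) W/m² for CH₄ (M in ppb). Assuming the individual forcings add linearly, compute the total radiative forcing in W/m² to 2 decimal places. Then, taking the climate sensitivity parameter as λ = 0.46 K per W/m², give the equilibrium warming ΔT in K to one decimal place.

CO₂: 5.27 × ln(369/275) = 5.27 × ln(1.34182) = 5.27 × 0.29403 = 1.5495 W/m².
CH₄: 0.036 × (√1855 − √753) = 0.036 × (43.0697 − 27.4408) = 0.036 × 15.6289 = 0.5626 W/m².
Total ΔF = 1.5495 + 0.5626 = 2.1121 W/m².
ΔT = λ ΔF = 0.46 × 2.11 = 0.9706 K.

ΔF = 2.11 W/m²; ΔT = 1.0 K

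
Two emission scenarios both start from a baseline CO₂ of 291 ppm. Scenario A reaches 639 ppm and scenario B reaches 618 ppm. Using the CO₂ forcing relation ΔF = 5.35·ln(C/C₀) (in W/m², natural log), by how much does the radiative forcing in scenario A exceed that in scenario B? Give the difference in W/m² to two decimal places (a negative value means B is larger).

ΔF_A − ΔF_B = 0.18 W/m²

ΔF_A = 5.35 ln(639/291) = 5.35 × 0.78658 = 4.2082 W/m².
ΔF_B = 5.35 ln(618/291) = 5.35 × 0.75317 = 4.0295 W/m².
Difference: 4.2082 − 4.0295 = 0.1787 W/m².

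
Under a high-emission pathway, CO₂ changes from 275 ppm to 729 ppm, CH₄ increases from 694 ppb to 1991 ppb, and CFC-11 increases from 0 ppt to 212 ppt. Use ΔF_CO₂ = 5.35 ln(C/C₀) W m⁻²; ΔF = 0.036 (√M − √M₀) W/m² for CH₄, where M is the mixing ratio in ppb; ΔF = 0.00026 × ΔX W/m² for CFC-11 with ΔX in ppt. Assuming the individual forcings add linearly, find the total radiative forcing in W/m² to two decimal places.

ΔF = 5.93 W/m²

CO₂: 5.35 × ln(729/275) = 5.35 × ln(2.65091) = 5.35 × 0.97490 = 5.2157 W/m².
CH₄: 0.036 × (√1991 − √694) = 0.036 × (44.6206 − 26.3439) = 0.036 × 18.2767 = 0.6580 W/m².
CFC-11: ΔF = 0.00026 × (212 − 0) = 0.00026 × 212 = 0.0551 W/m².
Total ΔF = 5.2157 + 0.6580 + 0.0551 = 5.9288 W/m².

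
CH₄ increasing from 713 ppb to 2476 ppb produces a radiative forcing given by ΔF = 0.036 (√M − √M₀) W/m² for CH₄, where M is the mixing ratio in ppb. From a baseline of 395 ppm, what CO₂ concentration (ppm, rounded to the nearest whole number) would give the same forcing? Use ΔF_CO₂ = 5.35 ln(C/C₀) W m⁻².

CH₄ forcing: 0.036 × (√2476 − √713) = 0.036 × (49.7594 − 26.7021) = 0.036 × 23.0573 = 0.83006 W/m².
Set 5.35 ln(C/395) = 0.83006: ln(C/395) = 0.83006/5.35 = 0.15515, so C = 395 × e^0.15515 = 395 × 1.16783 = 461.29 ppm.

C ≈ 461 ppm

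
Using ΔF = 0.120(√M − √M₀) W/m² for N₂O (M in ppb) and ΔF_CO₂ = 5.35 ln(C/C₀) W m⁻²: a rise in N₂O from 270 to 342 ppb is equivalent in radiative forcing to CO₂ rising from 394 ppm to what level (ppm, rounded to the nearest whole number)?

N₂O forcing: 0.120 × (√342 − √270) = 0.120 × (18.4932 − 16.4317) = 0.120 × 2.0615 = 0.24738 W/m².
Set 5.35 ln(C/394) = 0.24738: ln(C/394) = 0.24738/5.35 = 0.04624, so C = 394 × e^0.04624 = 394 × 1.04733 = 412.65 ppm.

C ≈ 413 ppm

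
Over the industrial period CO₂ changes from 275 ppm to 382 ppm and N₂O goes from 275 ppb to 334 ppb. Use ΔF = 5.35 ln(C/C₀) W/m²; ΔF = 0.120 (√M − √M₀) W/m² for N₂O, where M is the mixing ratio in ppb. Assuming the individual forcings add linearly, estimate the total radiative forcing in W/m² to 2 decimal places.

ΔF = 1.96 W/m²

CO₂: 5.35 × ln(382/275) = 5.35 × ln(1.38909) = 5.35 × 0.32865 = 1.7583 W/m².
N₂O: 0.120 × (√334 − √275) = 0.120 × (18.2757 − 16.5831) = 0.120 × 1.6926 = 0.2031 W/m².
Total ΔF = 1.7583 + 0.2031 = 1.9614 W/m².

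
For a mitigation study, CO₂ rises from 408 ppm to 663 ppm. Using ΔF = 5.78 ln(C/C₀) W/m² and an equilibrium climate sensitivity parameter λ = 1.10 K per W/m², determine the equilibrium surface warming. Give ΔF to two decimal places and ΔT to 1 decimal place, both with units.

CO₂: 5.78 × ln(663/408) = 5.78 × ln(1.62500) = 5.78 × 0.48551 = 2.8062 W/m².
ΔT = λ ΔF = 1.10 × 2.81 = 3.0910 K.

ΔF = 2.81 W/m²; ΔT = 3.1 K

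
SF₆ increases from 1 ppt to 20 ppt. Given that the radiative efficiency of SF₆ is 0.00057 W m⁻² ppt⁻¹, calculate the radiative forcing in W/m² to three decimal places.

ΔF = 0.011 W/m²

SF₆: ΔF = 0.00057 × (20 − 1) = 0.00057 × 19 = 0.0108 W/m².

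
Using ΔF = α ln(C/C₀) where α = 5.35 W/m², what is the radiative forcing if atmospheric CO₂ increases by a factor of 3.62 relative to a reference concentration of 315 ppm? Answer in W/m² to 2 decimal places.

ΔF = 6.88 W/m²

Because the forcing depends only on the ratio C/C₀, the initial concentration does not enter.
ΔF = 5.35 × ln(3.62) = 5.35 × 1.28647 = 6.8826 W/m².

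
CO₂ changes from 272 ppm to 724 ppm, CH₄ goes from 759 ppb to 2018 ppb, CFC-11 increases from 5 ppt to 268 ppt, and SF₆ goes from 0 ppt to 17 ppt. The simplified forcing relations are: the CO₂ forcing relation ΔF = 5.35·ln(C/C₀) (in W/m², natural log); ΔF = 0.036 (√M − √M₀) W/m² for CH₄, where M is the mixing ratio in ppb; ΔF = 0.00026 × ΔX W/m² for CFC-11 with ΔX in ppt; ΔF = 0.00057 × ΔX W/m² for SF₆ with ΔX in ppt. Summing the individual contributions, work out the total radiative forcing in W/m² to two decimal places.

ΔF = 5.94 W/m²

CO₂: 5.35 × ln(724/272) = 5.35 × ln(2.66176) = 5.35 × 0.97899 = 5.2376 W/m².
CH₄: 0.036 × (√2018 − √759) = 0.036 × (44.9222 − 27.5500) = 0.036 × 17.3722 = 0.6254 W/m².
CFC-11: ΔF = 0.00026 × (268 − 5) = 0.00026 × 263 = 0.0684 W/m².
SF₆: ΔF = 0.00057 × (17 − 0) = 0.00057 × 17 = 0.0097 W/m².
Total ΔF = 5.2376 + 0.6254 + 0.0684 + 0.0097 = 5.9411 W/m².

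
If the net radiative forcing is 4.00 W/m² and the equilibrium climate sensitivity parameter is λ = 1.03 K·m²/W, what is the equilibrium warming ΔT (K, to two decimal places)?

ΔT = 4.12 K

ΔT = λ ΔF = 1.03 × 4.00 = 4.1200 K.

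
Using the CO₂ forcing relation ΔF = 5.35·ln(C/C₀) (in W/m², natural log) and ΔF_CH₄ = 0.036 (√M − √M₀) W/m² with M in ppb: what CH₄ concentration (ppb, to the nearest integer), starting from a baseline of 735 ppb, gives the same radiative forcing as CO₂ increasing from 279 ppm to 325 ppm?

CO₂ forcing: 5.35 × ln(325/279) = 5.35 × 0.152613 = 0.81648 W/m².
Set 0.036(√M − √735) = 0.81648: √M = 0.81648/0.036 + √735 = 22.6800 + 27.1109 = 49.7909.
M = (49.7909)² = 2479.13 ppb.

M ≈ 2479 ppb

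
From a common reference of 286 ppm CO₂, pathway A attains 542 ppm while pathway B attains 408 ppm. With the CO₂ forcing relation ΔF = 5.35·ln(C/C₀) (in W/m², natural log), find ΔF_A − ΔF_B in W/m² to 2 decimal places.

ΔF_A − ΔF_B = 1.52 W/m²

ΔF_A = 5.35 ln(542/286) = 5.35 × 0.63927 = 3.4201 W/m².
ΔF_B = 5.35 ln(408/286) = 5.35 × 0.35528 = 1.9007 W/m².
Difference: 3.4201 − 1.9007 = 1.5194 W/m².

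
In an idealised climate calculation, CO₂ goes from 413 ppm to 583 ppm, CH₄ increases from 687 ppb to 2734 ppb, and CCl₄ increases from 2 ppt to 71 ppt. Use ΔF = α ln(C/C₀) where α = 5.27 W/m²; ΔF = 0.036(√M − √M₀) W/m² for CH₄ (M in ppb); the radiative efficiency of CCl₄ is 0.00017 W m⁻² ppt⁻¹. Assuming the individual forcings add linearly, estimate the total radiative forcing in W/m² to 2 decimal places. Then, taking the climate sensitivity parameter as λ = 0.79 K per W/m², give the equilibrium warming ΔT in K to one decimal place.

ΔF = 2.77 W/m²; ΔT = 2.2 K

CO₂: 5.27 × ln(583/413) = 5.27 × ln(1.41162) = 5.27 × 0.34474 = 1.8168 W/m².
CH₄: 0.036 × (√2734 − √687) = 0.036 × (52.2877 − 26.2107) = 0.036 × 26.0770 = 0.9388 W/m².
CCl₄: ΔF = 0.00017 × (71 − 2) = 0.00017 × 69 = 0.0117 W/m².
Total ΔF = 1.8168 + 0.9388 + 0.0117 = 2.7673 W/m².
ΔT = λ ΔF = 0.79 × 2.77 = 2.1883 K.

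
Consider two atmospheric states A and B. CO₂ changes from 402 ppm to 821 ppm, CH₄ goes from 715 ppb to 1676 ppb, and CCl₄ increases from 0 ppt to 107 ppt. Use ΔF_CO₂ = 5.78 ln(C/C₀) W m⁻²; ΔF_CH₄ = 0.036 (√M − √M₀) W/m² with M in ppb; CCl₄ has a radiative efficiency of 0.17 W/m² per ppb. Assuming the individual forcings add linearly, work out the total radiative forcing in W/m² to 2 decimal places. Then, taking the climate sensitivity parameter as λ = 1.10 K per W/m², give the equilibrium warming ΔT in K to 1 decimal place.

CO₂: 5.78 × ln(821/402) = 5.78 × ln(2.04229) = 5.78 × 0.71407 = 4.1273 W/m².
CH₄: 0.036 × (√1676 − √715) = 0.036 × (40.9390 − 26.7395) = 0.036 × 14.1995 = 0.5112 W/m².
CCl₄: Δ = 107 − 0 = 107 ppt = 0.107 ppb; ΔF = 0.17 × 0.107 = 0.0182 W/m².
Total ΔF = 4.1273 + 0.5112 + 0.0182 = 4.6567 W/m².
ΔT = λ ΔF = 1.10 × 4.66 = 5.1260 K.

ΔF = 4.66 W/m²; ΔT = 5.1 K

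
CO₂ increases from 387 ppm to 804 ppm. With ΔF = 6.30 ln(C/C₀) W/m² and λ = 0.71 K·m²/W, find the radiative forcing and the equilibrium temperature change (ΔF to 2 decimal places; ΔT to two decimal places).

ΔF = 4.61 W/m²; ΔT = 3.27 K

CO₂: 6.30 × ln(804/387) = 6.30 × ln(2.07752) = 6.30 × 0.73117 = 4.6064 W/m².
ΔT = λ ΔF = 0.71 × 4.61 = 3.2731 K.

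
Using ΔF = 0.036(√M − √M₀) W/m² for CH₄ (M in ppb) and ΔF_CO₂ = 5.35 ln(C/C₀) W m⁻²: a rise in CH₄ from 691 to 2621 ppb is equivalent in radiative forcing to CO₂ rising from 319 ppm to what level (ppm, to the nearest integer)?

C ≈ 377 ppm

CH₄ forcing: 0.036 × (√2621 − √691) = 0.036 × (51.1957 − 26.2869) = 0.036 × 24.9088 = 0.89672 W/m².
Set 5.35 ln(C/319) = 0.89672: ln(C/319) = 0.89672/5.35 = 0.16761, so C = 319 × e^0.16761 = 319 × 1.18248 = 377.21 ppm.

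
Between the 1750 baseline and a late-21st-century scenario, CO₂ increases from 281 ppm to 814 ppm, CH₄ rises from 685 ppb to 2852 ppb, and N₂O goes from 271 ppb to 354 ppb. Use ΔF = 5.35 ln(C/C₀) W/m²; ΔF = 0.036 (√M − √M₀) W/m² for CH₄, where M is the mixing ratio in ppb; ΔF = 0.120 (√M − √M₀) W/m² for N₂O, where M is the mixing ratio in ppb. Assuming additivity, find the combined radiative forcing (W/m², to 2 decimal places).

CO₂: 5.35 × ln(814/281) = 5.35 × ln(2.89680) = 5.35 × 1.06361 = 5.6903 W/m².
CH₄: 0.036 × (√2852 − √685) = 0.036 × (53.4041 − 26.1725) = 0.036 × 27.2316 = 0.9803 W/m².
N₂O: 0.120 × (√354 − √271) = 0.120 × (18.8149 − 16.4621) = 0.120 × 2.3528 = 0.2823 W/m².
Total ΔF = 5.6903 + 0.9803 + 0.2823 = 6.9529 W/m².

ΔF = 6.95 W/m²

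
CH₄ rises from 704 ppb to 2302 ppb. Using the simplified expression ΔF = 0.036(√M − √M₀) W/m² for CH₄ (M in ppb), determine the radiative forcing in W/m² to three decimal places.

CH₄: 0.036 × (√2302 − √704) = 0.036 × (47.9792 − 26.5330) = 0.036 × 21.4462 = 0.7721 W/m².

ΔF = 0.772 W/m²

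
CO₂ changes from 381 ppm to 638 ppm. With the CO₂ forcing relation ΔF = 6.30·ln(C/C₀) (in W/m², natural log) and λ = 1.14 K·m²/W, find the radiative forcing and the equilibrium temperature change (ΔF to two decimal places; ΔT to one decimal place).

CO₂: 6.30 × ln(638/381) = 6.30 × ln(1.67454) = 6.30 × 0.51554 = 3.2479 W/m².
ΔT = λ ΔF = 1.14 × 3.25 = 3.7050 K.

ΔF = 3.25 W/m²; ΔT = 3.7 K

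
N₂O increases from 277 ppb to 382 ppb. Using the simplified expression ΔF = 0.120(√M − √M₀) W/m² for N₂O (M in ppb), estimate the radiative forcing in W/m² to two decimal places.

N₂O: 0.120 × (√382 − √277) = 0.120 × (19.5448 − 16.6433) = 0.120 × 2.9015 = 0.3482 W/m².

ΔF = 0.35 W/m²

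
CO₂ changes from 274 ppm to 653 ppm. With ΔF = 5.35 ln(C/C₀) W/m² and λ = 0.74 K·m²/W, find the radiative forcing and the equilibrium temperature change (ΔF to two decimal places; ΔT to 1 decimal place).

ΔF = 4.65 W/m²; ΔT = 3.4 K

CO₂: 5.35 × ln(653/274) = 5.35 × ln(2.38321) = 5.35 × 0.86845 = 4.6462 W/m².
ΔT = λ ΔF = 0.74 × 4.65 = 3.4410 K.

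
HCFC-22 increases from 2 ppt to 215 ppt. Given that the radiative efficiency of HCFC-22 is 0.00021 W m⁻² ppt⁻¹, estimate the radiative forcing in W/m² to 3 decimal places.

HCFC-22: ΔF = 0.00021 × (215 − 2) = 0.00021 × 213 = 0.0447 W/m².

ΔF = 0.045 W/m²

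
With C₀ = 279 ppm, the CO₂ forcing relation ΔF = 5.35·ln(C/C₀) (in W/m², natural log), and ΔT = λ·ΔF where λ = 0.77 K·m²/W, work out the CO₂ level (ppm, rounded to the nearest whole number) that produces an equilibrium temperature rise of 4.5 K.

C ≈ 832 ppm

Required forcing: ΔF = ΔT/λ = 4.5/0.77 = 5.8442 W/m².
Then ln(C/279) = ΔF/5.35 = 5.8442/5.35 = 1.09237.
So C = 279 × e^1.09237 = 279 × 2.98133 = 831.79 ppm.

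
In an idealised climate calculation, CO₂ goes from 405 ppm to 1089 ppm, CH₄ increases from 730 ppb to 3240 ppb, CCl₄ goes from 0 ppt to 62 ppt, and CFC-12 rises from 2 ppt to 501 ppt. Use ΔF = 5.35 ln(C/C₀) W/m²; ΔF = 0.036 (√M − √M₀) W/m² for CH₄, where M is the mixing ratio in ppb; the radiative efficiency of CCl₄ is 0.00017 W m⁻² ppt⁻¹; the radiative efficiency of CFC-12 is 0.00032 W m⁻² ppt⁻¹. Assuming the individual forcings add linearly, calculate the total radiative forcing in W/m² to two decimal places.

CO₂: 5.35 × ln(1089/405) = 5.35 × ln(2.68889) = 5.35 × 0.98913 = 5.2918 W/m².
CH₄: 0.036 × (√3240 − √730) = 0.036 × (56.9210 − 27.0185) = 0.036 × 29.9025 = 1.0765 W/m².
CCl₄: ΔF = 0.00017 × (62 − 0) = 0.00017 × 62 = 0.0105 W/m².
CFC-12: ΔF = 0.00032 × (501 − 2) = 0.00032 × 499 = 0.1597 W/m².
Total ΔF = 5.2918 + 1.0765 + 0.0105 + 0.1597 = 6.5385 W/m².

ΔF = 6.54 W/m²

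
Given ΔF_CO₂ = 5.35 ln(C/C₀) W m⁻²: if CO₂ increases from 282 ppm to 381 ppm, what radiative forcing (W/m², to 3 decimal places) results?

ΔF = 1.610 W/m²

CO₂ absorption bands are partially saturated, so forcing scales with the logarithm of the concentration ratio.
CO₂: 5.35 × ln(381/282) = 5.35 × ln(1.35106) = 5.35 × 0.30089 = 1.6098 W/m².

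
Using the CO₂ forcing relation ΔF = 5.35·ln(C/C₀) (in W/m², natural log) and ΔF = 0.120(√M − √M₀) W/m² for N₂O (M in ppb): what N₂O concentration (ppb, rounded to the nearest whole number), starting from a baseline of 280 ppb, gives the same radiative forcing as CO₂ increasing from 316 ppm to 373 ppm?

M ≈ 582 ppb

CO₂ forcing: 5.35 × ln(373/316) = 5.35 × 0.165836 = 0.88722 W/m².
Set 0.120(√M − √280) = 0.88722: √M = 0.88722/0.120 + √280 = 7.3935 + 16.7332 = 24.1267.
M = (24.1267)² = 582.10 ppb.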